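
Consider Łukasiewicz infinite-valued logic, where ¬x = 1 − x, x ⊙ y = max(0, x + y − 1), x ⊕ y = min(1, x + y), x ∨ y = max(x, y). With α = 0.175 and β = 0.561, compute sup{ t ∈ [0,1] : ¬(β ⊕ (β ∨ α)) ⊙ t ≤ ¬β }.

1.000

β ∨ α = max(0.561, 0.175) = 0.561
β ⊕ (β ∨ α) = min(1, 0.561 + 0.561) = min(1, 1.122) = 1.000
¬(β ⊕ (β ∨ α)) = 1 − 1.000 = 0.000
So the left factor is ¬(β ⊕ (β ∨ α)) = 0.000.
¬β = 1 − 0.561 = 0.439
So the right-hand bound is ¬β = 0.439.
The residuum of the Łukasiewicz t-norm gives the supremum: min(1, 1 − 0.000 + 0.439).
1 − 0.000 + 0.439 = 1.439, so t = min(1, 1.439) = 1.000.
Check: 0.000 ⊙ 1.000 = max(0, 0.000) = 0.000 ≤ 0.439.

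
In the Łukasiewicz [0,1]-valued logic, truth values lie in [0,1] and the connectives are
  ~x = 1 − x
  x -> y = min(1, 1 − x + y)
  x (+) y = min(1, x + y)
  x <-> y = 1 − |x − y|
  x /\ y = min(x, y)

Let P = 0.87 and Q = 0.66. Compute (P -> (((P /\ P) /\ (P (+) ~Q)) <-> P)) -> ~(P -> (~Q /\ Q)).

0.53

P /\ P = min(0.87, 0.87) = 0.87
~Q = 1 − 0.66 = 0.34
P (+) ~Q = min(1, 0.87 + 0.34) = min(1, 1.21) = 1.00
(P /\ P) /\ (P (+) ~Q) = min(0.87, 1.00) = 0.87
((P /\ P) /\ (P (+) ~Q)) <-> P = 1 − |0.87 − 0.87| = 1 − 0.00 = 1.00
P -> (((P /\ P) /\ (P (+) ~Q)) <-> P) = min(1, 1 − 0.87 + 1.00) = min(1, 1.13) = 1.00
~Q /\ Q = min(0.34, 0.66) = 0.34
P -> (~Q /\ Q) = min(1, 1 − 0.87 + 0.34) = min(1, 0.47) = 0.47
~(P -> (~Q /\ Q)) = 1 − 0.47 = 0.53
(P -> (((P /\ P) /\ (P (+) ~Q)) <-> P)) -> ~(P -> (~Q /\ Q)) = min(1, 1 − 1.00 + 0.53) = min(1, 0.53) = 0.53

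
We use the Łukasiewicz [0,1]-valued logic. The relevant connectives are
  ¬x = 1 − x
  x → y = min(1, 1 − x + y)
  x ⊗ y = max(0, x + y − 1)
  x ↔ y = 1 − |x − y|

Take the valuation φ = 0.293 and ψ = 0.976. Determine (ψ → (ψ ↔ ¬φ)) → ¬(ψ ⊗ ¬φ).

¬φ = 1 − 0.293 = 0.707
ψ ↔ ¬φ = 1 − |0.976 − 0.707| = 1 − 0.269 = 0.731
ψ → (ψ ↔ ¬φ) = min(1, 1 − 0.976 + 0.731) = min(1, 0.755) = 0.755
ψ ⊗ ¬φ = max(0, 0.976 + 0.707 − 1) = max(0, 0.683) = 0.683
¬(ψ ⊗ ¬φ) = 1 − 0.683 = 0.317
(ψ → (ψ ↔ ¬φ)) → ¬(ψ ⊗ ¬φ) = min(1, 1 − 0.755 + 0.317) = min(1, 0.562) = 0.562

0.562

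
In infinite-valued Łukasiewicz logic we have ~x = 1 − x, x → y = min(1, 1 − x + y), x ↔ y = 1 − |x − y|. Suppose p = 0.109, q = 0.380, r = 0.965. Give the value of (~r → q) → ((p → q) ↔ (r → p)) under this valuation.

0.144

~r = 1 − 0.965 = 0.035
~r → q = min(1, 1 − 0.035 + 0.380) = min(1, 1.345) = 1.000
p → q = min(1, 1 − 0.109 + 0.380) = min(1, 1.271) = 1.000
r → p = min(1, 1 − 0.965 + 0.109) = min(1, 0.144) = 0.144
(p → q) ↔ (r → p) = 1 − |1.000 − 0.144| = 1 − 0.856 = 0.144
(~r → q) → ((p → q) ↔ (r → p)) = min(1, 1 − 1.000 + 0.144) = min(1, 0.144) = 0.144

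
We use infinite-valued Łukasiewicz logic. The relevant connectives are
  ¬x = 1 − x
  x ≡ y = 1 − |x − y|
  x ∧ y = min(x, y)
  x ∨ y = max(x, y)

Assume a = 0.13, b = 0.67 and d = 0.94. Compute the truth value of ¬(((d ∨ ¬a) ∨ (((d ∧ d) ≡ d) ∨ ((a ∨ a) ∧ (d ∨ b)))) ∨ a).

¬a = 1 − 0.13 = 0.87
d ∨ ¬a = max(0.94, 0.87) = 0.94
d ∧ d = min(0.94, 0.94) = 0.94
(d ∧ d) ≡ d = 1 − |0.94 − 0.94| = 1 − 0.00 = 1.00
a ∨ a = max(0.13, 0.13) = 0.13
d ∨ b = max(0.94, 0.67) = 0.94
(a ∨ a) ∧ (d ∨ b) = min(0.13, 0.94) = 0.13
((d ∧ d) ≡ d) ∨ ((a ∨ a) ∧ (d ∨ b)) = max(1.00, 0.13) = 1.00
(d ∨ ¬a) ∨ (((d ∧ d) ≡ d) ∨ ((a ∨ a) ∧ (d ∨ b))) = max(0.94, 1.00) = 1.00
((d ∨ ¬a) ∨ (((d ∧ d) ≡ d) ∨ ((a ∨ a) ∧ (d ∨ b)))) ∨ a = max(1.00, 0.13) = 1.00
¬(((d ∨ ¬a) ∨ (((d ∧ d) ≡ d) ∨ ((a ∨ a) ∧ (d ∨ b)))) ∨ a) = 1 − 1.00 = 0.00

0.00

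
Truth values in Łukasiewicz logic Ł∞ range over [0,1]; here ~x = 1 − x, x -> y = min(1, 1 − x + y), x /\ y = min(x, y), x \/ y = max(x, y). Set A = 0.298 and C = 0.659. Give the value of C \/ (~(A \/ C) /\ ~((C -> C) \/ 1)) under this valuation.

A \/ C = max(0.298, 0.659) = 0.659
~(A \/ C) = 1 − 0.659 = 0.341
C -> C = min(1, 1 − 0.659 + 0.659) = min(1, 1.000) = 1.000
(C -> C) \/ 1 = max(1.000, 1.000) = 1.000
~((C -> C) \/ 1) = 1 − 1.000 = 0.000
~(A \/ C) /\ ~((C -> C) \/ 1) = min(0.341, 0.000) = 0.000
C \/ (~(A \/ C) /\ ~((C -> C) \/ 1)) = max(0.659, 0.000) = 0.659

0.659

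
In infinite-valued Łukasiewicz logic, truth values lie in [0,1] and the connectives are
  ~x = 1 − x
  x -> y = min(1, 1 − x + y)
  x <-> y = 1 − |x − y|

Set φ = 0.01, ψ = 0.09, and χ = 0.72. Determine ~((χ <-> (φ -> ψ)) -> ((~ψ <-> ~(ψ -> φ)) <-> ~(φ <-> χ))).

φ -> ψ = min(1, 1 − 0.01 + 0.09) = min(1, 1.08) = 1.00
χ <-> (φ -> ψ) = 1 − |0.72 − 1.00| = 1 − 0.28 = 0.72
~ψ = 1 − 0.09 = 0.91
ψ -> φ = min(1, 1 − 0.09 + 0.01) = min(1, 0.92) = 0.92
~(ψ -> φ) = 1 − 0.92 = 0.08
~ψ <-> ~(ψ -> φ) = 1 − |0.91 − 0.08| = 1 − 0.83 = 0.17
φ <-> χ = 1 − |0.01 − 0.72| = 1 − 0.71 = 0.29
~(φ <-> χ) = 1 − 0.29 = 0.71
(~ψ <-> ~(ψ -> φ)) <-> ~(φ <-> χ) = 1 − |0.17 − 0.71| = 1 − 0.54 = 0.46
(χ <-> (φ -> ψ)) -> ((~ψ <-> ~(ψ -> φ)) <-> ~(φ <-> χ)) = min(1, 1 − 0.72 + 0.46) = min(1, 0.74) = 0.74
~((χ <-> (φ -> ψ)) -> ((~ψ <-> ~(ψ -> φ)) <-> ~(φ <-> χ))) = 1 − 0.74 = 0.26

0.26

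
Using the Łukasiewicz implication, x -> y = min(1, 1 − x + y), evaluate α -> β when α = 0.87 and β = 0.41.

α -> β = min(1, 1 − 0.87 + 0.41) = min(1, 0.54) = 0.54
For comparison, the Gödel implication (1 if x ≤ y else y) would give 0.41.

0.54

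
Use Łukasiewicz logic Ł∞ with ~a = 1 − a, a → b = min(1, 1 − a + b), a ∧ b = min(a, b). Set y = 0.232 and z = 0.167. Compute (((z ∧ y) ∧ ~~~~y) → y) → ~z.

z ∧ y = min(0.167, 0.232) = 0.167
~y = 1 − 0.232 = 0.768
~~y = 1 − 0.768 = 0.232
~~~y = 1 − 0.232 = 0.768
~~~~y = 1 − 0.768 = 0.232
(z ∧ y) ∧ ~~~~y = min(0.167, 0.232) = 0.167
((z ∧ y) ∧ ~~~~y) → y = min(1, 1 − 0.167 + 0.232) = min(1, 1.065) = 1.000
~z = 1 − 0.167 = 0.833
(((z ∧ y) ∧ ~~~~y) → y) → ~z = min(1, 1 − 1.000 + 0.833) = min(1, 0.833) = 0.833

0.833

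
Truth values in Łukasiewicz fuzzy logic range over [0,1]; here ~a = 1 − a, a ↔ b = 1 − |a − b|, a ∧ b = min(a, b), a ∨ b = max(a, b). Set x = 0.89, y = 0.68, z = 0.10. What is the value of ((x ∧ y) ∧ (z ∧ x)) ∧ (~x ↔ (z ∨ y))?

0.10

x ∧ y = min(0.89, 0.68) = 0.68
z ∧ x = min(0.10, 0.89) = 0.10
(x ∧ y) ∧ (z ∧ x) = min(0.68, 0.10) = 0.10
~x = 1 − 0.89 = 0.11
z ∨ y = max(0.10, 0.68) = 0.68
~x ↔ (z ∨ y) = 1 − |0.11 − 0.68| = 1 − 0.57 = 0.43
((x ∧ y) ∧ (z ∧ x)) ∧ (~x ↔ (z ∨ y)) = min(0.10, 0.43) = 0.10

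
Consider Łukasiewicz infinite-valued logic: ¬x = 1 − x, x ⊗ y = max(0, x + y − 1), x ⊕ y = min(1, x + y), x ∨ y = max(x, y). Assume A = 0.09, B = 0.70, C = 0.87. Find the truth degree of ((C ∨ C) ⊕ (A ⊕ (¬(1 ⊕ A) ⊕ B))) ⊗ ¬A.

0.91

C ∨ C = max(0.87, 0.87) = 0.87
1 ⊕ A = min(1, 1.00 + 0.09) = min(1, 1.09) = 1.00
¬(1 ⊕ A) = 1 − 1.00 = 0.00
¬(1 ⊕ A) ⊕ B = min(1, 0.00 + 0.70) = min(1, 0.70) = 0.70
A ⊕ (¬(1 ⊕ A) ⊕ B) = min(1, 0.09 + 0.70) = min(1, 0.79) = 0.79
(C ∨ C) ⊕ (A ⊕ (¬(1 ⊕ A) ⊕ B)) = min(1, 0.87 + 0.79) = min(1, 1.66) = 1.00
¬A = 1 − 0.09 = 0.91
((C ∨ C) ⊕ (A ⊕ (¬(1 ⊕ A) ⊕ B))) ⊗ ¬A = max(0, 1.00 + 0.91 − 1) = max(0, 0.91) = 0.91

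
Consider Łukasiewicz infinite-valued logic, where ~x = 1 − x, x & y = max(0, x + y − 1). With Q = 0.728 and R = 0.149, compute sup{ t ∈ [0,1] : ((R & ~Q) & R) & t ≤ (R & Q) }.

~Q = 1 − 0.728 = 0.272
R & ~Q = max(0, 0.149 + 0.272 − 1) = max(0, -0.579) = 0.000
(R & ~Q) & R = max(0, 0.000 + 0.149 − 1) = max(0, -0.851) = 0.000
So the left factor is (R & ~Q) & R = 0.000.
R & Q = max(0, 0.149 + 0.728 − 1) = max(0, -0.123) = 0.000
So the right-hand bound is R & Q = 0.000.
The residuum of the Łukasiewicz t-norm gives the supremum: min(1, 1 − 0.000 + 0.000).
1 − 0.000 + 0.000 = 1.000, so t = min(1, 1.000) = 1.000.
Check: 0.000 & 1.000 = max(0, 0.000) = 0.000 ≤ 0.000.

1.000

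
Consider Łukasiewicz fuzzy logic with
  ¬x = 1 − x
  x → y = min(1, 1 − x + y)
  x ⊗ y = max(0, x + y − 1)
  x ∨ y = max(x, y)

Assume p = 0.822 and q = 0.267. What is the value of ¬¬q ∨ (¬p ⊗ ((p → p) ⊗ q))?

0.267

¬q = 1 − 0.267 = 0.733
¬¬q = 1 − 0.733 = 0.267
¬p = 1 − 0.822 = 0.178
p → p = min(1, 1 − 0.822 + 0.822) = min(1, 1.000) = 1.000
(p → p) ⊗ q = max(0, 1.000 + 0.267 − 1) = max(0, 0.267) = 0.267
¬p ⊗ ((p → p) ⊗ q) = max(0, 0.178 + 0.267 − 1) = max(0, -0.555) = 0.000
¬¬q ∨ (¬p ⊗ ((p → p) ⊗ q)) = max(0.267, 0.000) = 0.267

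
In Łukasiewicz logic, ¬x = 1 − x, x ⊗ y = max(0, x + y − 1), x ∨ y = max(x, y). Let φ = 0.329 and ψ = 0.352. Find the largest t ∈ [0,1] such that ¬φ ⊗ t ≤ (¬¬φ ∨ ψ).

0.681

¬φ = 1 − 0.329 = 0.671
So the left factor is ¬φ = 0.671.
¬¬φ = 1 − 0.671 = 0.329
¬¬φ ∨ ψ = max(0.329, 0.352) = 0.352
So the right-hand bound is ¬¬φ ∨ ψ = 0.352.
The residuum of the Łukasiewicz t-norm gives the supremum: min(1, 1 − 0.671 + 0.352).
1 − 0.671 + 0.352 = 0.681, so t = min(1, 0.681) = 0.681.
Check: 0.671 ⊗ 0.681 = max(0, 0.352) = 0.352 ≤ 0.352.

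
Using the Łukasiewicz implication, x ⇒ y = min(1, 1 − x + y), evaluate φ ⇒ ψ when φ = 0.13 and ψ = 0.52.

φ ⇒ ψ = min(1, 1 − 0.13 + 0.52) = min(1, 1.39) = 1.00
For comparison, the Gödel implication (1 if x ≤ y else y) would give 1.00.

1.00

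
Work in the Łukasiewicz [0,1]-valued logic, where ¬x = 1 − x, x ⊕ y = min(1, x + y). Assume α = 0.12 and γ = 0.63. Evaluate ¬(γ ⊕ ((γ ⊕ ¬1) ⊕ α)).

0.00

¬1 = 1 − 1.00 = 0.00
γ ⊕ ¬1 = min(1, 0.63 + 0.00) = min(1, 0.63) = 0.63
(γ ⊕ ¬1) ⊕ α = min(1, 0.63 + 0.12) = min(1, 0.75) = 0.75
γ ⊕ ((γ ⊕ ¬1) ⊕ α) = min(1, 0.63 + 0.75) = min(1, 1.38) = 1.00
¬(γ ⊕ ((γ ⊕ ¬1) ⊕ α)) = 1 − 1.00 = 0.00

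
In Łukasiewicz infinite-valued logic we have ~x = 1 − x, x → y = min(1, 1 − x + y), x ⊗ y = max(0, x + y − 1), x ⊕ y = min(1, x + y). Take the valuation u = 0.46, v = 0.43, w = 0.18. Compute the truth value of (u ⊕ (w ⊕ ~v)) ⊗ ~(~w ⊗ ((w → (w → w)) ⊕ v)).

0.18

~v = 1 − 0.43 = 0.57
w ⊕ ~v = min(1, 0.18 + 0.57) = min(1, 0.75) = 0.75
u ⊕ (w ⊕ ~v) = min(1, 0.46 + 0.75) = min(1, 1.21) = 1.00
~w = 1 − 0.18 = 0.82
w → w = min(1, 1 − 0.18 + 0.18) = min(1, 1.00) = 1.00
w → (w → w) = min(1, 1 − 0.18 + 1.00) = min(1, 1.82) = 1.00
(w → (w → w)) ⊕ v = min(1, 1.00 + 0.43) = min(1, 1.43) = 1.00
~w ⊗ ((w → (w → w)) ⊕ v) = max(0, 0.82 + 1.00 − 1) = max(0, 0.82) = 0.82
~(~w ⊗ ((w → (w → w)) ⊕ v)) = 1 − 0.82 = 0.18
(u ⊕ (w ⊕ ~v)) ⊗ ~(~w ⊗ ((w → (w → w)) ⊕ v)) = max(0, 1.00 + 0.18 − 1) = max(0, 0.18) = 0.18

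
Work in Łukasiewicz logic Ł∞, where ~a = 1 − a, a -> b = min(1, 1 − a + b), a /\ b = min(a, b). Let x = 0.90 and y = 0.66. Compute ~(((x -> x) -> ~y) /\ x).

0.66

x -> x = min(1, 1 − 0.90 + 0.90) = min(1, 1.00) = 1.00
~y = 1 − 0.66 = 0.34
(x -> x) -> ~y = min(1, 1 − 1.00 + 0.34) = min(1, 0.34) = 0.34
((x -> x) -> ~y) /\ x = min(0.34, 0.90) = 0.34
~(((x -> x) -> ~y) /\ x) = 1 − 0.34 = 0.66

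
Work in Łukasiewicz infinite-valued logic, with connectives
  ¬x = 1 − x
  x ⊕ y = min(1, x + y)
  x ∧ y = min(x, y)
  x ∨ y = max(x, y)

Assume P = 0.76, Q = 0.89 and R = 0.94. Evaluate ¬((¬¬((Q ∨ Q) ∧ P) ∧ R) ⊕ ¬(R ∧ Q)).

Q ∨ Q = max(0.89, 0.89) = 0.89
(Q ∨ Q) ∧ P = min(0.89, 0.76) = 0.76
¬((Q ∨ Q) ∧ P) = 1 − 0.76 = 0.24
¬¬((Q ∨ Q) ∧ P) = 1 − 0.24 = 0.76
¬¬((Q ∨ Q) ∧ P) ∧ R = min(0.76, 0.94) = 0.76
R ∧ Q = min(0.94, 0.89) = 0.89
¬(R ∧ Q) = 1 − 0.89 = 0.11
(¬¬((Q ∨ Q) ∧ P) ∧ R) ⊕ ¬(R ∧ Q) = min(1, 0.76 + 0.11) = min(1, 0.87) = 0.87
¬((¬¬((Q ∨ Q) ∧ P) ∧ R) ⊕ ¬(R ∧ Q)) = 1 − 0.87 = 0.13

0.13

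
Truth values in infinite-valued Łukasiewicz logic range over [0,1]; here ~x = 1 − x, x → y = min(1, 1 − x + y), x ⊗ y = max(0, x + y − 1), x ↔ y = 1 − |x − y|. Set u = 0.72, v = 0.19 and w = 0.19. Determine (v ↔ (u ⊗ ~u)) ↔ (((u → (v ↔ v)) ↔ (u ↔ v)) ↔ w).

0.91

~u = 1 − 0.72 = 0.28
u ⊗ ~u = max(0, 0.72 + 0.28 − 1) = max(0, 0.00) = 0.00
v ↔ (u ⊗ ~u) = 1 − |0.19 − 0.00| = 1 − 0.19 = 0.81
v ↔ v = 1 − |0.19 − 0.19| = 1 − 0.00 = 1.00
u → (v ↔ v) = min(1, 1 − 0.72 + 1.00) = min(1, 1.28) = 1.00
u ↔ v = 1 − |0.72 − 0.19| = 1 − 0.53 = 0.47
(u → (v ↔ v)) ↔ (u ↔ v) = 1 − |1.00 − 0.47| = 1 − 0.53 = 0.47
((u → (v ↔ v)) ↔ (u ↔ v)) ↔ w = 1 − |0.47 − 0.19| = 1 − 0.28 = 0.72
(v ↔ (u ⊗ ~u)) ↔ (((u → (v ↔ v)) ↔ (u ↔ v)) ↔ w) = 1 − |0.81 − 0.72| = 1 − 0.09 = 0.91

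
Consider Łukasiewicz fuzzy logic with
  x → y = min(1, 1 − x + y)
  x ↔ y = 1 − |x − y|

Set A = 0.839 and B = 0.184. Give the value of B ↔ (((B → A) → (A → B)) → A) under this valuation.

B → A = min(1, 1 − 0.184 + 0.839) = min(1, 1.655) = 1.000
A → B = min(1, 1 − 0.839 + 0.184) = min(1, 0.345) = 0.345
(B → A) → (A → B) = min(1, 1 − 1.000 + 0.345) = min(1, 0.345) = 0.345
((B → A) → (A → B)) → A = min(1, 1 − 0.345 + 0.839) = min(1, 1.494) = 1.000
B ↔ (((B → A) → (A → B)) → A) = 1 − |0.184 − 1.000| = 1 − 0.816 = 0.184

0.184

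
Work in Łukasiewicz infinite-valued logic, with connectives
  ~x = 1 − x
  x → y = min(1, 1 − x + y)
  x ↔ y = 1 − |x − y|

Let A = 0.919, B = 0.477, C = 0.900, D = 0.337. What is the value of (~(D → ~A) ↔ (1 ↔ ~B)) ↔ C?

0.833

~A = 1 − 0.919 = 0.081
D → ~A = min(1, 1 − 0.337 + 0.081) = min(1, 0.744) = 0.744
~(D → ~A) = 1 − 0.744 = 0.256
~B = 1 − 0.477 = 0.523
1 ↔ ~B = 1 − |1.000 − 0.523| = 1 − 0.477 = 0.523
~(D → ~A) ↔ (1 ↔ ~B) = 1 − |0.256 − 0.523| = 1 − 0.267 = 0.733
(~(D → ~A) ↔ (1 ↔ ~B)) ↔ C = 1 − |0.733 − 0.900| = 1 − 0.167 = 0.833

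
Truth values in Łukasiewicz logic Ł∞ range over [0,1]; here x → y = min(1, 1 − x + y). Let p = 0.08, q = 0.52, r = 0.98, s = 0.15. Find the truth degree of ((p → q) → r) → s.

p → q = min(1, 1 − 0.08 + 0.52) = min(1, 1.44) = 1.00
(p → q) → r = min(1, 1 − 1.00 + 0.98) = min(1, 0.98) = 0.98
((p → q) → r) → s = min(1, 1 − 0.98 + 0.15) = min(1, 0.17) = 0.17

0.17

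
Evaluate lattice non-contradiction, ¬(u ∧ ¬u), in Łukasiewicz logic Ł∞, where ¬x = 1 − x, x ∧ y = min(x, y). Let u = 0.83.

¬u = 1 − 0.83 = 0.17
u ∧ ¬u = min(0.83, 0.17) = 0.17
¬(u ∧ ¬u) = 1 − 0.17 = 0.83
(The value 0.83 < 1 shows this instance is not satisfied; not a Ł∞-tautology — its value is 1 − min(a, 1−a).)

0.83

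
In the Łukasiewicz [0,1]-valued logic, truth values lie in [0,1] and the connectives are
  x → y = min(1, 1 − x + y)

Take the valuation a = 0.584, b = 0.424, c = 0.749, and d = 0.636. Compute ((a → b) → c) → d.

a → b = min(1, 1 − 0.584 + 0.424) = min(1, 0.840) = 0.840
(a → b) → c = min(1, 1 − 0.840 + 0.749) = min(1, 0.909) = 0.909
((a → b) → c) → d = min(1, 1 − 0.909 + 0.636) = min(1, 0.727) = 0.727

0.727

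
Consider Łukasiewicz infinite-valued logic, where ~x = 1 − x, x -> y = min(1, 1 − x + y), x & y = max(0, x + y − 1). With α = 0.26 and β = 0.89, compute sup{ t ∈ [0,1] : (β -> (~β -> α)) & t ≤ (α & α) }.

~β = 1 − 0.89 = 0.11
~β -> α = min(1, 1 − 0.11 + 0.26) = min(1, 1.15) = 1.00
β -> (~β -> α) = min(1, 1 − 0.89 + 1.00) = min(1, 1.11) = 1.00
So the left factor is β -> (~β -> α) = 1.00.
α & α = max(0, 0.26 + 0.26 − 1) = max(0, -0.48) = 0.00
So the right-hand bound is α & α = 0.00.
The residuum of the Łukasiewicz t-norm gives the supremum: min(1, 1 − 1.00 + 0.00).
1 − 1.00 + 0.00 = 0.00, so t = min(1, 0.00) = 0.00.
Check: 1.00 & 0.00 = max(0, 0.00) = 0.00 ≤ 0.00.

0.00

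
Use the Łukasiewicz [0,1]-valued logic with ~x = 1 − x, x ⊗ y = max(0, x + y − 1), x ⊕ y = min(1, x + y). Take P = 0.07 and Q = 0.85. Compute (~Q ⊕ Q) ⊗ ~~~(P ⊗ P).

~Q = 1 − 0.85 = 0.15
~Q ⊕ Q = min(1, 0.15 + 0.85) = min(1, 1.00) = 1.00
P ⊗ P = max(0, 0.07 + 0.07 − 1) = max(0, -0.86) = 0.00
~(P ⊗ P) = 1 − 0.00 = 1.00
~~(P ⊗ P) = 1 − 1.00 = 0.00
~~~(P ⊗ P) = 1 − 0.00 = 1.00
(~Q ⊕ Q) ⊗ ~~~(P ⊗ P) = max(0, 1.00 + 1.00 − 1) = max(0, 1.00) = 1.00

1.00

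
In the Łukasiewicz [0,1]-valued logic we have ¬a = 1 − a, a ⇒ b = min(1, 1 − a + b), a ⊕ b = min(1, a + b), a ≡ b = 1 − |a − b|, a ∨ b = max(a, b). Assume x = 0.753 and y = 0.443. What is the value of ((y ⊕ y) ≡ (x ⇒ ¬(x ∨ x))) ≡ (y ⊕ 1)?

0.608

y ⊕ y = min(1, 0.443 + 0.443) = min(1, 0.886) = 0.886
x ∨ x = max(0.753, 0.753) = 0.753
¬(x ∨ x) = 1 − 0.753 = 0.247
x ⇒ ¬(x ∨ x) = min(1, 1 − 0.753 + 0.247) = min(1, 0.494) = 0.494
(y ⊕ y) ≡ (x ⇒ ¬(x ∨ x)) = 1 − |0.886 − 0.494| = 1 − 0.392 = 0.608
y ⊕ 1 = min(1, 0.443 + 1.000) = min(1, 1.443) = 1.000
((y ⊕ y) ≡ (x ⇒ ¬(x ∨ x))) ≡ (y ⊕ 1) = 1 − |0.608 − 1.000| = 1 − 0.392 = 0.608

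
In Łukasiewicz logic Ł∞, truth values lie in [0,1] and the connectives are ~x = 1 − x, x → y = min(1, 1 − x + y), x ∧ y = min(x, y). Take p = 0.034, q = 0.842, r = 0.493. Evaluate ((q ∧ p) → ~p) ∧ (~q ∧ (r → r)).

0.158

q ∧ p = min(0.842, 0.034) = 0.034
~p = 1 − 0.034 = 0.966
(q ∧ p) → ~p = min(1, 1 − 0.034 + 0.966) = min(1, 1.932) = 1.000
~q = 1 − 0.842 = 0.158
r → r = min(1, 1 − 0.493 + 0.493) = min(1, 1.000) = 1.000
~q ∧ (r → r) = min(0.158, 1.000) = 0.158
((q ∧ p) → ~p) ∧ (~q ∧ (r → r)) = min(1.000, 0.158) = 0.158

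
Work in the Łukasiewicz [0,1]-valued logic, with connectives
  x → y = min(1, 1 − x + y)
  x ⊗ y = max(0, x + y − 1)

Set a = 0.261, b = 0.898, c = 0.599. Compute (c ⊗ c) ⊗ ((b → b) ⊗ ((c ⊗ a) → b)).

c ⊗ c = max(0, 0.599 + 0.599 − 1) = max(0, 0.198) = 0.198
b → b = min(1, 1 − 0.898 + 0.898) = min(1, 1.000) = 1.000
c ⊗ a = max(0, 0.599 + 0.261 − 1) = max(0, -0.140) = 0.000
(c ⊗ a) → b = min(1, 1 − 0.000 + 0.898) = min(1, 1.898) = 1.000
(b → b) ⊗ ((c ⊗ a) → b) = max(0, 1.000 + 1.000 − 1) = max(0, 1.000) = 1.000
(c ⊗ c) ⊗ ((b → b) ⊗ ((c ⊗ a) → b)) = max(0, 0.198 + 1.000 − 1) = max(0, 0.198) = 0.198

0.198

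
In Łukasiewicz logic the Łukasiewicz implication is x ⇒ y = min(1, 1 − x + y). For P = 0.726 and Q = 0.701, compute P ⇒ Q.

0.975

P ⇒ Q = min(1, 1 − 0.726 + 0.701) = min(1, 0.975) = 0.975
For comparison, the Gödel implication (1 if x ≤ y else y) would give 0.701.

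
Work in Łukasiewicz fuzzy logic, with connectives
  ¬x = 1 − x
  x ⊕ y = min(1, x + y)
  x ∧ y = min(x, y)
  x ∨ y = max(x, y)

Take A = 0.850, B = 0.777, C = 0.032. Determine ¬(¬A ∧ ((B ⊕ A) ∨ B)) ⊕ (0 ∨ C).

¬A = 1 − 0.850 = 0.150
B ⊕ A = min(1, 0.777 + 0.850) = min(1, 1.627) = 1.000
(B ⊕ A) ∨ B = max(1.000, 0.777) = 1.000
¬A ∧ ((B ⊕ A) ∨ B) = min(0.150, 1.000) = 0.150
¬(¬A ∧ ((B ⊕ A) ∨ B)) = 1 − 0.150 = 0.850
0 ∨ C = max(0.000, 0.032) = 0.032
¬(¬A ∧ ((B ⊕ A) ∨ B)) ⊕ (0 ∨ C) = min(1, 0.850 + 0.032) = min(1, 0.882) = 0.882

0.882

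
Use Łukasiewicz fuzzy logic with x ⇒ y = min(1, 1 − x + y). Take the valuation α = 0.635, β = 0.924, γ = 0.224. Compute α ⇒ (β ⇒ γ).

0.665

β ⇒ γ = min(1, 1 − 0.924 + 0.224) = min(1, 0.300) = 0.300
α ⇒ (β ⇒ γ) = min(1, 1 − 0.635 + 0.300) = min(1, 0.665) = 0.665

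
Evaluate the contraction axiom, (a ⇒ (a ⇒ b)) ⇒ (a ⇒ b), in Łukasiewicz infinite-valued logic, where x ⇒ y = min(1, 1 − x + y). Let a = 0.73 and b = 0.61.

a ⇒ b = min(1, 1 − 0.73 + 0.61) = min(1, 0.88) = 0.88
a ⇒ (a ⇒ b) = min(1, 1 − 0.73 + 0.88) = min(1, 1.15) = 1.00
(a ⇒ (a ⇒ b)) ⇒ (a ⇒ b) = min(1, 1 − 1.00 + 0.88) = min(1, 0.88) = 0.88
(The value 0.88 < 1 shows this instance is not satisfied; fails in Ł∞ (the t-norm is not idempotent).)

0.88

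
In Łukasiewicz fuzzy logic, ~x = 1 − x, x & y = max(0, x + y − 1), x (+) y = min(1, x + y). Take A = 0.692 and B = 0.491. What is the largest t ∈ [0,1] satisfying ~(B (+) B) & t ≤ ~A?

B (+) B = min(1, 0.491 + 0.491) = min(1, 0.982) = 0.982
~(B (+) B) = 1 − 0.982 = 0.018
So the left factor is ~(B (+) B) = 0.018.
~A = 1 − 0.692 = 0.308
So the right-hand bound is ~A = 0.308.
The residuum of the Łukasiewicz t-norm gives the supremum: min(1, 1 − 0.018 + 0.308).
1 − 0.018 + 0.308 = 1.290, so t = min(1, 1.290) = 1.000.
Check: 0.018 & 1.000 = max(0, 0.018) = 0.018 ≤ 0.308.

1.000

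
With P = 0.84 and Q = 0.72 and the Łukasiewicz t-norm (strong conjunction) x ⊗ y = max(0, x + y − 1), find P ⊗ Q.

P ⊗ Q = max(0, 0.84 + 0.72 − 1) = max(0, 0.56) = 0.56
For comparison, the Gödel (minimum) t-norm min(x, y) would give 0.72.

0.56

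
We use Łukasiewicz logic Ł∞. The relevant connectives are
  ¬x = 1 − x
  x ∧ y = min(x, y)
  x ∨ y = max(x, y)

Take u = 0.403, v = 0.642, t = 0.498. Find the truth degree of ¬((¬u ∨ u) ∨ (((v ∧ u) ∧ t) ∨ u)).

¬u = 1 − 0.403 = 0.597
¬u ∨ u = max(0.597, 0.403) = 0.597
v ∧ u = min(0.642, 0.403) = 0.403
(v ∧ u) ∧ t = min(0.403, 0.498) = 0.403
((v ∧ u) ∧ t) ∨ u = max(0.403, 0.403) = 0.403
(¬u ∨ u) ∨ (((v ∧ u) ∧ t) ∨ u) = max(0.597, 0.403) = 0.597
¬((¬u ∨ u) ∨ (((v ∧ u) ∧ t) ∨ u)) = 1 − 0.597 = 0.403

0.403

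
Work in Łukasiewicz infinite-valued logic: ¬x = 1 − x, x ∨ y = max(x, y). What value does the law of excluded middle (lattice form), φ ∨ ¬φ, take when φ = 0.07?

¬φ = 1 − 0.07 = 0.93
φ ∨ ¬φ = max(0.07, 0.93) = 0.93
(The value 0.93 < 1 shows this instance is not satisfied; not a Ł∞-tautology — its value is max(a, 1−a).)

0.93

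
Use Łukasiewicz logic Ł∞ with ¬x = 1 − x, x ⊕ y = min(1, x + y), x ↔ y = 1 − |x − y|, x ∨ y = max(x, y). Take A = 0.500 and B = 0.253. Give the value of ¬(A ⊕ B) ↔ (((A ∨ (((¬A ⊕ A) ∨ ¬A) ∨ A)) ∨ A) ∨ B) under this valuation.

A ⊕ B = min(1, 0.500 + 0.253) = min(1, 0.753) = 0.753
¬(A ⊕ B) = 1 − 0.753 = 0.247
¬A = 1 − 0.500 = 0.500
¬A ⊕ A = min(1, 0.500 + 0.500) = min(1, 1.000) = 1.000
(¬A ⊕ A) ∨ ¬A = max(1.000, 0.500) = 1.000
((¬A ⊕ A) ∨ ¬A) ∨ A = max(1.000, 0.500) = 1.000
A ∨ (((¬A ⊕ A) ∨ ¬A) ∨ A) = max(0.500, 1.000) = 1.000
(A ∨ (((¬A ⊕ A) ∨ ¬A) ∨ A)) ∨ A = max(1.000, 0.500) = 1.000
((A ∨ (((¬A ⊕ A) ∨ ¬A) ∨ A)) ∨ A) ∨ B = max(1.000, 0.253) = 1.000
¬(A ⊕ B) ↔ (((A ∨ (((¬A ⊕ A) ∨ ¬A) ∨ A)) ∨ A) ∨ B) = 1 − |0.247 − 1.000| = 1 − 0.753 = 0.247

0.247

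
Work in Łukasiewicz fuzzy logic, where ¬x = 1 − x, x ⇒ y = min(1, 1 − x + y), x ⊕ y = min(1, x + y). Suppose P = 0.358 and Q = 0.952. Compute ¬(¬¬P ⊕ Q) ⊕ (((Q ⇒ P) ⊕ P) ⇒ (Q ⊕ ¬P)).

¬P = 1 − 0.358 = 0.642
¬¬P = 1 − 0.642 = 0.358
¬¬P ⊕ Q = min(1, 0.358 + 0.952) = min(1, 1.310) = 1.000
¬(¬¬P ⊕ Q) = 1 − 1.000 = 0.000
Q ⇒ P = min(1, 1 − 0.952 + 0.358) = min(1, 0.406) = 0.406
(Q ⇒ P) ⊕ P = min(1, 0.406 + 0.358) = min(1, 0.764) = 0.764
Q ⊕ ¬P = min(1, 0.952 + 0.642) = min(1, 1.594) = 1.000
((Q ⇒ P) ⊕ P) ⇒ (Q ⊕ ¬P) = min(1, 1 − 0.764 + 1.000) = min(1, 1.236) = 1.000
¬(¬¬P ⊕ Q) ⊕ (((Q ⇒ P) ⊕ P) ⇒ (Q ⊕ ¬P)) = min(1, 0.000 + 1.000) = min(1, 1.000) = 1.000

1.000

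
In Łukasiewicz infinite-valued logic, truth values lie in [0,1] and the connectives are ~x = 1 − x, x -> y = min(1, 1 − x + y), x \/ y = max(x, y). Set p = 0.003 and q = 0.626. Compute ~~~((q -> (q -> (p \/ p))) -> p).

p \/ p = max(0.003, 0.003) = 0.003
q -> (p \/ p) = min(1, 1 − 0.626 + 0.003) = min(1, 0.377) = 0.377
q -> (q -> (p \/ p)) = min(1, 1 − 0.626 + 0.377) = min(1, 0.751) = 0.751
(q -> (q -> (p \/ p))) -> p = min(1, 1 − 0.751 + 0.003) = min(1, 0.252) = 0.252
~((q -> (q -> (p \/ p))) -> p) = 1 − 0.252 = 0.748
~~((q -> (q -> (p \/ p))) -> p) = 1 − 0.748 = 0.252
~~~((q -> (q -> (p \/ p))) -> p) = 1 − 0.252 = 0.748

0.748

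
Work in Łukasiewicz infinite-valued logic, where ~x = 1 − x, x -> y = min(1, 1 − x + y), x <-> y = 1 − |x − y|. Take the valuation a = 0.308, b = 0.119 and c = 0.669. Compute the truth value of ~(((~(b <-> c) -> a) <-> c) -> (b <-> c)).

0.461

b <-> c = 1 − |0.119 − 0.669| = 1 − 0.550 = 0.450
~(b <-> c) = 1 − 0.450 = 0.550
~(b <-> c) -> a = min(1, 1 − 0.550 + 0.308) = min(1, 0.758) = 0.758
(~(b <-> c) -> a) <-> c = 1 − |0.758 − 0.669| = 1 − 0.089 = 0.911
((~(b <-> c) -> a) <-> c) -> (b <-> c) = min(1, 1 − 0.911 + 0.450) = min(1, 0.539) = 0.539
~(((~(b <-> c) -> a) <-> c) -> (b <-> c)) = 1 − 0.539 = 0.461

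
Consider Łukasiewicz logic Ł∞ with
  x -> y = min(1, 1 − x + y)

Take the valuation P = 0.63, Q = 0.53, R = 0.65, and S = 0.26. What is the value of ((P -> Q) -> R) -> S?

P -> Q = min(1, 1 − 0.63 + 0.53) = min(1, 0.90) = 0.90
(P -> Q) -> R = min(1, 1 − 0.90 + 0.65) = min(1, 0.75) = 0.75
((P -> Q) -> R) -> S = min(1, 1 − 0.75 + 0.26) = min(1, 0.51) = 0.51

0.51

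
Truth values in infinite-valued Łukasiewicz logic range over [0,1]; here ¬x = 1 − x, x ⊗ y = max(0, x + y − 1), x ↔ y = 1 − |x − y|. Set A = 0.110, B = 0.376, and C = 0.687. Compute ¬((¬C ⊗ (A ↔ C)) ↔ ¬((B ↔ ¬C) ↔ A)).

0.827

¬C = 1 − 0.687 = 0.313
A ↔ C = 1 − |0.110 − 0.687| = 1 − 0.577 = 0.423
¬C ⊗ (A ↔ C) = max(0, 0.313 + 0.423 − 1) = max(0, -0.264) = 0.000
B ↔ ¬C = 1 − |0.376 − 0.313| = 1 − 0.063 = 0.937
(B ↔ ¬C) ↔ A = 1 − |0.937 − 0.110| = 1 − 0.827 = 0.173
¬((B ↔ ¬C) ↔ A) = 1 − 0.173 = 0.827
(¬C ⊗ (A ↔ C)) ↔ ¬((B ↔ ¬C) ↔ A) = 1 − |0.000 − 0.827| = 1 − 0.827 = 0.173
¬((¬C ⊗ (A ↔ C)) ↔ ¬((B ↔ ¬C) ↔ A)) = 1 − 0.173 = 0.827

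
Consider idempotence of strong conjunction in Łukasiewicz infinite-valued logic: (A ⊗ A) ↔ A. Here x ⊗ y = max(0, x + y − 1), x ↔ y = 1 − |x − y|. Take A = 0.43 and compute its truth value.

A ⊗ A = max(0, 0.43 + 0.43 − 1) = max(0, -0.14) = 0.00
(A ⊗ A) ↔ A = 1 − |0.00 − 0.43| = 1 − 0.43 = 0.57
(The value 0.57 < 1 shows this instance is not satisfied; fails in Ł∞ since a ⊗ a = max(0, 2a−1) ≠ a in general.)

0.57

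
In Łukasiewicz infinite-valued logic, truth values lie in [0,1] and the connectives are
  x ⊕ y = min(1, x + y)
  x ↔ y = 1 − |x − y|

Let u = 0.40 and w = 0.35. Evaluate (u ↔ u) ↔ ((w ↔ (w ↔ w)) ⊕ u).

0.75

u ↔ u = 1 − |0.40 − 0.40| = 1 − 0.00 = 1.00
w ↔ w = 1 − |0.35 − 0.35| = 1 − 0.00 = 1.00
w ↔ (w ↔ w) = 1 − |0.35 − 1.00| = 1 − 0.65 = 0.35
(w ↔ (w ↔ w)) ⊕ u = min(1, 0.35 + 0.40) = min(1, 0.75) = 0.75
(u ↔ u) ↔ ((w ↔ (w ↔ w)) ⊕ u) = 1 − |1.00 − 0.75| = 1 − 0.25 = 0.75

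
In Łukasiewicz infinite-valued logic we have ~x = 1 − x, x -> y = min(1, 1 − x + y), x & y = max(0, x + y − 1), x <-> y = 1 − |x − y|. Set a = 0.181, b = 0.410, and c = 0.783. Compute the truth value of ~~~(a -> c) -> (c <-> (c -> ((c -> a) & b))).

a -> c = min(1, 1 − 0.181 + 0.783) = min(1, 1.602) = 1.000
~(a -> c) = 1 − 1.000 = 0.000
~~(a -> c) = 1 − 0.000 = 1.000
~~~(a -> c) = 1 − 1.000 = 0.000
c -> a = min(1, 1 − 0.783 + 0.181) = min(1, 0.398) = 0.398
(c -> a) & b = max(0, 0.398 + 0.410 − 1) = max(0, -0.192) = 0.000
c -> ((c -> a) & b) = min(1, 1 − 0.783 + 0.000) = min(1, 0.217) = 0.217
c <-> (c -> ((c -> a) & b)) = 1 − |0.783 − 0.217| = 1 − 0.566 = 0.434
~~~(a -> c) -> (c <-> (c -> ((c -> a) & b))) = min(1, 1 − 0.000 + 0.434) = min(1, 1.434) = 1.000

1.000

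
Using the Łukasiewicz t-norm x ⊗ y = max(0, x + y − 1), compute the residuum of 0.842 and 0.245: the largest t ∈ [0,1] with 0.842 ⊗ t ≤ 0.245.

The residuum of the Łukasiewicz t-norm gives the supremum: min(1, 1 − 0.842 + 0.245).
1 − 0.842 + 0.245 = 0.403, so t = min(1, 0.403) = 0.403.
Check: 0.842 ⊗ 0.403 = max(0, 0.245) = 0.245 ≤ 0.245.

0.403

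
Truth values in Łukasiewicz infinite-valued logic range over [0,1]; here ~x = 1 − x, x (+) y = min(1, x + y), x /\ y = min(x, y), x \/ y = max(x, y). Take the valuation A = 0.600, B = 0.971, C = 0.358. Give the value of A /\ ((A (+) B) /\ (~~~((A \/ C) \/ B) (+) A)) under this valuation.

A (+) B = min(1, 0.600 + 0.971) = min(1, 1.571) = 1.000
A \/ C = max(0.600, 0.358) = 0.600
(A \/ C) \/ B = max(0.600, 0.971) = 0.971
~((A \/ C) \/ B) = 1 − 0.971 = 0.029
~~((A \/ C) \/ B) = 1 − 0.029 = 0.971
~~~((A \/ C) \/ B) = 1 − 0.971 = 0.029
~~~((A \/ C) \/ B) (+) A = min(1, 0.029 + 0.600) = min(1, 0.629) = 0.629
(A (+) B) /\ (~~~((A \/ C) \/ B) (+) A) = min(1.000, 0.629) = 0.629
A /\ ((A (+) B) /\ (~~~((A \/ C) \/ B) (+) A)) = min(0.600, 0.629) = 0.600

0.600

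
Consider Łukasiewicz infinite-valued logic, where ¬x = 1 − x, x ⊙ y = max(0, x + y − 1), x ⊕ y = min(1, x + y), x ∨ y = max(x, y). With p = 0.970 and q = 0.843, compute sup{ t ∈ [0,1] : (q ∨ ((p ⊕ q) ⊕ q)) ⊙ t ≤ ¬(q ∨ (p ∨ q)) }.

0.030

p ⊕ q = min(1, 0.970 + 0.843) = min(1, 1.813) = 1.000
(p ⊕ q) ⊕ q = min(1, 1.000 + 0.843) = min(1, 1.843) = 1.000
q ∨ ((p ⊕ q) ⊕ q) = max(0.843, 1.000) = 1.000
So the left factor is q ∨ ((p ⊕ q) ⊕ q) = 1.000.
p ∨ q = max(0.970, 0.843) = 0.970
q ∨ (p ∨ q) = max(0.843, 0.970) = 0.970
¬(q ∨ (p ∨ q)) = 1 − 0.970 = 0.030
So the right-hand bound is ¬(q ∨ (p ∨ q)) = 0.030.
The residuum of the Łukasiewicz t-norm gives the supremum: min(1, 1 − 1.000 + 0.030).
1 − 1.000 + 0.030 = 0.030, so t = min(1, 0.030) = 0.030.
Check: 1.000 ⊙ 0.030 = max(0, 0.030) = 0.030 ≤ 0.030.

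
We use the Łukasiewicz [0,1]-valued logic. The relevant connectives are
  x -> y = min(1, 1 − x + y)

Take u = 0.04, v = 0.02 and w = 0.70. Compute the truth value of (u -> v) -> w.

u -> v = min(1, 1 − 0.04 + 0.02) = min(1, 0.98) = 0.98
(u -> v) -> w = min(1, 1 − 0.98 + 0.70) = min(1, 0.72) = 0.72

0.72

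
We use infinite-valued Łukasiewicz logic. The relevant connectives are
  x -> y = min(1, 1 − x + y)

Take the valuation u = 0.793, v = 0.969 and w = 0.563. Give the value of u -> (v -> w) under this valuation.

v -> w = min(1, 1 − 0.969 + 0.563) = min(1, 0.594) = 0.594
u -> (v -> w) = min(1, 1 − 0.793 + 0.594) = min(1, 0.801) = 0.801

0.801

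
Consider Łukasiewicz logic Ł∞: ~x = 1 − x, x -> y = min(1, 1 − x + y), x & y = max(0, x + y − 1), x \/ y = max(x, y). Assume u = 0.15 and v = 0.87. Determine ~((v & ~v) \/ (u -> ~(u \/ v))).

~v = 1 − 0.87 = 0.13
v & ~v = max(0, 0.87 + 0.13 − 1) = max(0, 0.00) = 0.00
u \/ v = max(0.15, 0.87) = 0.87
~(u \/ v) = 1 − 0.87 = 0.13
u -> ~(u \/ v) = min(1, 1 − 0.15 + 0.13) = min(1, 0.98) = 0.98
(v & ~v) \/ (u -> ~(u \/ v)) = max(0.00, 0.98) = 0.98
~((v & ~v) \/ (u -> ~(u \/ v))) = 1 − 0.98 = 0.02

0.02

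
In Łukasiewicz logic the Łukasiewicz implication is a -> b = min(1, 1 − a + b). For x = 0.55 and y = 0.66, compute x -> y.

1.00

x -> y = min(1, 1 − 0.55 + 0.66) = min(1, 1.11) = 1.00
For comparison, the Gödel implication (1 if a ≤ b else b) would give 1.00.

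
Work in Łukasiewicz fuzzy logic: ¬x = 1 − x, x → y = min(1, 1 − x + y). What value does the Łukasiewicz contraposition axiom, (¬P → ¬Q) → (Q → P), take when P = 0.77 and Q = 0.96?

¬P = 1 − 0.77 = 0.23
¬Q = 1 − 0.96 = 0.04
¬P → ¬Q = min(1, 1 − 0.23 + 0.04) = min(1, 0.81) = 0.81
Q → P = min(1, 1 − 0.96 + 0.77) = min(1, 0.81) = 0.81
(¬P → ¬Q) → (Q → P) = min(1, 1 − 0.81 + 0.81) = min(1, 1.00) = 1.00
(As expected: an axiom of Ł∞, always 1.)

1.00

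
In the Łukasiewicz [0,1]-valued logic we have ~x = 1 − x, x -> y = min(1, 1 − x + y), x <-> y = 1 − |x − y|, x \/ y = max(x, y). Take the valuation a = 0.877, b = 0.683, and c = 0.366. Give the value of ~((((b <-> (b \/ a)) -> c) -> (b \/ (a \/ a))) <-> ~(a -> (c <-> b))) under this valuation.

0.806

b \/ a = max(0.683, 0.877) = 0.877
b <-> (b \/ a) = 1 − |0.683 − 0.877| = 1 − 0.194 = 0.806
(b <-> (b \/ a)) -> c = min(1, 1 − 0.806 + 0.366) = min(1, 0.560) = 0.560
a \/ a = max(0.877, 0.877) = 0.877
b \/ (a \/ a) = max(0.683, 0.877) = 0.877
((b <-> (b \/ a)) -> c) -> (b \/ (a \/ a)) = min(1, 1 − 0.560 + 0.877) = min(1, 1.317) = 1.000
c <-> b = 1 − |0.366 − 0.683| = 1 − 0.317 = 0.683
a -> (c <-> b) = min(1, 1 − 0.877 + 0.683) = min(1, 0.806) = 0.806
~(a -> (c <-> b)) = 1 − 0.806 = 0.194
(((b <-> (b \/ a)) -> c) -> (b \/ (a \/ a))) <-> ~(a -> (c <-> b)) = 1 − |1.000 − 0.194| = 1 − 0.806 = 0.194
~((((b <-> (b \/ a)) -> c) -> (b \/ (a \/ a))) <-> ~(a -> (c <-> b))) = 1 − 0.194 = 0.806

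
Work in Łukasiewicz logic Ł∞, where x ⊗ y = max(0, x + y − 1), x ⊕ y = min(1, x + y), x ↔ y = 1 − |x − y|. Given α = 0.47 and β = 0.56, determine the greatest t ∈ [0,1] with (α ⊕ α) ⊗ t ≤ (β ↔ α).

α ⊕ α = min(1, 0.47 + 0.47) = min(1, 0.94) = 0.94
So the left factor is α ⊕ α = 0.94.
β ↔ α = 1 − |0.56 − 0.47| = 1 − 0.09 = 0.91
So the right-hand bound is β ↔ α = 0.91.
The residuum of the Łukasiewicz t-norm gives the supremum: min(1, 1 − 0.94 + 0.91).
1 − 0.94 + 0.91 = 0.97, so t = min(1, 0.97) = 0.97.
Check: 0.94 ⊗ 0.97 = max(0, 0.91) = 0.91 ≤ 0.91.

0.97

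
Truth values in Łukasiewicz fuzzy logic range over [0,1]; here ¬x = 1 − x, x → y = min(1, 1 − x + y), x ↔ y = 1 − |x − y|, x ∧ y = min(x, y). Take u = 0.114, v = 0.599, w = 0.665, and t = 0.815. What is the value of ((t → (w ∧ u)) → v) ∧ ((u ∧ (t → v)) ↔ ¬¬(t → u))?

w ∧ u = min(0.665, 0.114) = 0.114
t → (w ∧ u) = min(1, 1 − 0.815 + 0.114) = min(1, 0.299) = 0.299
(t → (w ∧ u)) → v = min(1, 1 − 0.299 + 0.599) = min(1, 1.300) = 1.000
t → v = min(1, 1 − 0.815 + 0.599) = min(1, 0.784) = 0.784
u ∧ (t → v) = min(0.114, 0.784) = 0.114
t → u = min(1, 1 − 0.815 + 0.114) = min(1, 0.299) = 0.299
¬(t → u) = 1 − 0.299 = 0.701
¬¬(t → u) = 1 − 0.701 = 0.299
(u ∧ (t → v)) ↔ ¬¬(t → u) = 1 − |0.114 − 0.299| = 1 − 0.185 = 0.815
((t → (w ∧ u)) → v) ∧ ((u ∧ (t → v)) ↔ ¬¬(t → u)) = min(1.000, 0.815) = 0.815

0.815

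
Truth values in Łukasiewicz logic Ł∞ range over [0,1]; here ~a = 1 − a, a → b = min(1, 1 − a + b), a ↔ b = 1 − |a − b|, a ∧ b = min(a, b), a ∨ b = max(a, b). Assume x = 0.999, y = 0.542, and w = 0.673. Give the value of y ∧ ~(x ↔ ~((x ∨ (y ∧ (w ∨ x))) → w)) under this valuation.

0.542

w ∨ x = max(0.673, 0.999) = 0.999
y ∧ (w ∨ x) = min(0.542, 0.999) = 0.542
x ∨ (y ∧ (w ∨ x)) = max(0.999, 0.542) = 0.999
(x ∨ (y ∧ (w ∨ x))) → w = min(1, 1 − 0.999 + 0.673) = min(1, 0.674) = 0.674
~((x ∨ (y ∧ (w ∨ x))) → w) = 1 − 0.674 = 0.326
x ↔ ~((x ∨ (y ∧ (w ∨ x))) → w) = 1 − |0.999 − 0.326| = 1 − 0.673 = 0.327
~(x ↔ ~((x ∨ (y ∧ (w ∨ x))) → w)) = 1 − 0.327 = 0.673
y ∧ ~(x ↔ ~((x ∨ (y ∧ (w ∨ x))) → w)) = min(0.542, 0.673) = 0.542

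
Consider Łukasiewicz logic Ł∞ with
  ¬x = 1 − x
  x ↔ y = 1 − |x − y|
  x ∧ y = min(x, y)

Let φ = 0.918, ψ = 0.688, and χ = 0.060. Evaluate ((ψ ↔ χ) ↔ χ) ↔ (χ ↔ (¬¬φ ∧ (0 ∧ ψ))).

0.748

ψ ↔ χ = 1 − |0.688 − 0.060| = 1 − 0.628 = 0.372
(ψ ↔ χ) ↔ χ = 1 − |0.372 − 0.060| = 1 − 0.312 = 0.688
¬φ = 1 − 0.918 = 0.082
¬¬φ = 1 − 0.082 = 0.918
0 ∧ ψ = min(0.000, 0.688) = 0.000
¬¬φ ∧ (0 ∧ ψ) = min(0.918, 0.000) = 0.000
χ ↔ (¬¬φ ∧ (0 ∧ ψ)) = 1 − |0.060 − 0.000| = 1 − 0.060 = 0.940
((ψ ↔ χ) ↔ χ) ↔ (χ ↔ (¬¬φ ∧ (0 ∧ ψ))) = 1 − |0.688 − 0.940| = 1 − 0.252 = 0.748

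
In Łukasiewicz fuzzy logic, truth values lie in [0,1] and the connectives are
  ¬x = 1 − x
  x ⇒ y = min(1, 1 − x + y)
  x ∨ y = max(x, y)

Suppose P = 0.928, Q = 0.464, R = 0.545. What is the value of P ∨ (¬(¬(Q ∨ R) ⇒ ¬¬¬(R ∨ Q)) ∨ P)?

Q ∨ R = max(0.464, 0.545) = 0.545
¬(Q ∨ R) = 1 − 0.545 = 0.455
R ∨ Q = max(0.545, 0.464) = 0.545
¬(R ∨ Q) = 1 − 0.545 = 0.455
¬¬(R ∨ Q) = 1 − 0.455 = 0.545
¬¬¬(R ∨ Q) = 1 − 0.545 = 0.455
¬(Q ∨ R) ⇒ ¬¬¬(R ∨ Q) = min(1, 1 − 0.455 + 0.455) = min(1, 1.000) = 1.000
¬(¬(Q ∨ R) ⇒ ¬¬¬(R ∨ Q)) = 1 − 1.000 = 0.000
¬(¬(Q ∨ R) ⇒ ¬¬¬(R ∨ Q)) ∨ P = max(0.000, 0.928) = 0.928
P ∨ (¬(¬(Q ∨ R) ⇒ ¬¬¬(R ∨ Q)) ∨ P) = max(0.928, 0.928) = 0.928

0.928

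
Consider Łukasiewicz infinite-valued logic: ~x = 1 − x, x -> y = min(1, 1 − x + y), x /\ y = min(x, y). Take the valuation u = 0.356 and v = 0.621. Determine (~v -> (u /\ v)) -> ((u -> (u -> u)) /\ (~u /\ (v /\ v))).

0.644

~v = 1 − 0.621 = 0.379
u /\ v = min(0.356, 0.621) = 0.356
~v -> (u /\ v) = min(1, 1 − 0.379 + 0.356) = min(1, 0.977) = 0.977
u -> u = min(1, 1 − 0.356 + 0.356) = min(1, 1.000) = 1.000
u -> (u -> u) = min(1, 1 − 0.356 + 1.000) = min(1, 1.644) = 1.000
~u = 1 − 0.356 = 0.644
v /\ v = min(0.621, 0.621) = 0.621
~u /\ (v /\ v) = min(0.644, 0.621) = 0.621
(u -> (u -> u)) /\ (~u /\ (v /\ v)) = min(1.000, 0.621) = 0.621
(~v -> (u /\ v)) -> ((u -> (u -> u)) /\ (~u /\ (v /\ v))) = min(1, 1 − 0.977 + 0.621) = min(1, 0.644) = 0.644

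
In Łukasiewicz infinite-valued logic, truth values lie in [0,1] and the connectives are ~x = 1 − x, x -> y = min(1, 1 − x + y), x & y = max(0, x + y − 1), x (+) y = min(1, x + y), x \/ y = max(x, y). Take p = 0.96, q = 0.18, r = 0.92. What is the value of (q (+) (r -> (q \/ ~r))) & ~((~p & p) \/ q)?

0.26

~r = 1 − 0.92 = 0.08
q \/ ~r = max(0.18, 0.08) = 0.18
r -> (q \/ ~r) = min(1, 1 − 0.92 + 0.18) = min(1, 0.26) = 0.26
q (+) (r -> (q \/ ~r)) = min(1, 0.18 + 0.26) = min(1, 0.44) = 0.44
~p = 1 − 0.96 = 0.04
~p & p = max(0, 0.04 + 0.96 − 1) = max(0, 0.00) = 0.00
(~p & p) \/ q = max(0.00, 0.18) = 0.18
~((~p & p) \/ q) = 1 − 0.18 = 0.82
(q (+) (r -> (q \/ ~r))) & ~((~p & p) \/ q) = max(0, 0.44 + 0.82 − 1) = max(0, 0.26) = 0.26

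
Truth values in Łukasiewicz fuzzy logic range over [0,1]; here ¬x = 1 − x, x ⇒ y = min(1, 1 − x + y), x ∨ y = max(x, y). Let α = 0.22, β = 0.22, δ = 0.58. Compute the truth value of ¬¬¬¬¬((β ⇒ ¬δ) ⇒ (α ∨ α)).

¬δ = 1 − 0.58 = 0.42
β ⇒ ¬δ = min(1, 1 − 0.22 + 0.42) = min(1, 1.20) = 1.00
α ∨ α = max(0.22, 0.22) = 0.22
(β ⇒ ¬δ) ⇒ (α ∨ α) = min(1, 1 − 1.00 + 0.22) = min(1, 0.22) = 0.22
¬((β ⇒ ¬δ) ⇒ (α ∨ α)) = 1 − 0.22 = 0.78
¬¬((β ⇒ ¬δ) ⇒ (α ∨ α)) = 1 − 0.78 = 0.22
¬¬¬((β ⇒ ¬δ) ⇒ (α ∨ α)) = 1 − 0.22 = 0.78
¬¬¬¬((β ⇒ ¬δ) ⇒ (α ∨ α)) = 1 − 0.78 = 0.22
¬¬¬¬¬((β ⇒ ¬δ) ⇒ (α ∨ α)) = 1 − 0.22 = 0.78

0.78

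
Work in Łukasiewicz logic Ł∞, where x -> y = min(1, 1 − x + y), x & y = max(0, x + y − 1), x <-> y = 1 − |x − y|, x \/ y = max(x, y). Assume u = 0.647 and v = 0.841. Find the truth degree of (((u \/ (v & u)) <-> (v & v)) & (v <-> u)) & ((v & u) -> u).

0.771

v & u = max(0, 0.841 + 0.647 − 1) = max(0, 0.488) = 0.488
u \/ (v & u) = max(0.647, 0.488) = 0.647
v & v = max(0, 0.841 + 0.841 − 1) = max(0, 0.682) = 0.682
(u \/ (v & u)) <-> (v & v) = 1 − |0.647 − 0.682| = 1 − 0.035 = 0.965
v <-> u = 1 − |0.841 − 0.647| = 1 − 0.194 = 0.806
((u \/ (v & u)) <-> (v & v)) & (v <-> u) = max(0, 0.965 + 0.806 − 1) = max(0, 0.771) = 0.771
(v & u) -> u = min(1, 1 − 0.488 + 0.647) = min(1, 1.159) = 1.000
(((u \/ (v & u)) <-> (v & v)) & (v <-> u)) & ((v & u) -> u) = max(0, 0.771 + 1.000 − 1) = max(0, 0.771) = 0.771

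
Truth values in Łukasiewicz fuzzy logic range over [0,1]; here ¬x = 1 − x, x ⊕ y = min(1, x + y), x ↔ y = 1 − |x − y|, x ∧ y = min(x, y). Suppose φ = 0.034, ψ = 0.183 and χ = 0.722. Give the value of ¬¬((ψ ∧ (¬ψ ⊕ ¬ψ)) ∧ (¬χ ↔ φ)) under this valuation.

¬ψ = 1 − 0.183 = 0.817
¬ψ ⊕ ¬ψ = min(1, 0.817 + 0.817) = min(1, 1.634) = 1.000
ψ ∧ (¬ψ ⊕ ¬ψ) = min(0.183, 1.000) = 0.183
¬χ = 1 − 0.722 = 0.278
¬χ ↔ φ = 1 − |0.278 − 0.034| = 1 − 0.244 = 0.756
(ψ ∧ (¬ψ ⊕ ¬ψ)) ∧ (¬χ ↔ φ) = min(0.183, 0.756) = 0.183
¬((ψ ∧ (¬ψ ⊕ ¬ψ)) ∧ (¬χ ↔ φ)) = 1 − 0.183 = 0.817
¬¬((ψ ∧ (¬ψ ⊕ ¬ψ)) ∧ (¬χ ↔ φ)) = 1 − 0.817 = 0.183

0.183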